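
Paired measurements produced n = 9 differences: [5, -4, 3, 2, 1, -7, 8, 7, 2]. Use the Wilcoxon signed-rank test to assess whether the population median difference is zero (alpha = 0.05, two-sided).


Step 1: Drop any zero differences (none here) and take |d_i|.
|d| = [5, 4, 3, 2, 1, 7, 8, 7, 2]
Step 2: Midrank |d_i| (ties get averaged ranks).
ranks: |5|->6, |4|->5, |3|->4, |2|->2.5, |1|->1, |7|->7.5, |8|->9, |7|->7.5, |2|->2.5
Step 3: Attach original signs; sum ranks with positive sign and with negative sign.
W+ = 6 + 4 + 2.5 + 1 + 9 + 7.5 + 2.5 = 32.5
W- = 5 + 7.5 = 12.5
(Check: W+ + W- = 45 should equal n(n+1)/2 = 45.)
Step 4: Test statistic W = min(W+, W-) = 12.5.
Step 5: Ties in |d|, so use the tie-corrected normal approximation.
        E[W] = n(n+1)/4 = 9*10/4 = 22.5.
        Tie groups: |d|=2 (t=2), |d|=7 (t=2); sum(t^3 - t) = 12.
        Var[W] = n(n+1)(2n+1)/24 - sum(t^3-t)/48 = 1710/24 - 12/48 = 71.
        z = (W - E[W]) / sqrt(Var[W]) = (12.5 - 22.5) / 8.4261 = -1.1868.
        Two-sided p = 2*Phi(z) = 0.235314.
Step 6: alpha = 0.05. fail to reject H0.

W+ = 32.5, W- = 12.5, W = min = 12.5, p = 0.235314, fail to reject H0.


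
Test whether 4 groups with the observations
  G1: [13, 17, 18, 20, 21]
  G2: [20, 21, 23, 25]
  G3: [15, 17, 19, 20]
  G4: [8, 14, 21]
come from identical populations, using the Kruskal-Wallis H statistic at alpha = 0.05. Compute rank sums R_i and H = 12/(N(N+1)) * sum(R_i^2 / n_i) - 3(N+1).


Step 1: Combine all N = 16 observations and assign midranks.
sorted (value, group, rank): (8,G4,1), (13,G1,2), (14,G4,3), (15,G3,4), (17,G1,5.5), (17,G3,5.5), (18,G1,7), (19,G3,8), (20,G1,10), (20,G2,10), (20,G3,10), (21,G1,13), (21,G2,13), (21,G4,13), (23,G2,15), (25,G2,16)
Step 2: Sum ranks within each group.
R_1 = 37.5 (n_1 = 5)
R_2 = 54 (n_2 = 4)
R_3 = 27.5 (n_3 = 4)
R_4 = 17 (n_4 = 3)
Step 3: H = 12/(N(N+1)) * sum(R_i^2/n_i) - 3(N+1)
     = 12/(16*17) * (37.5^2/5 + 54^2/4 + 27.5^2/4 + 17^2/3) - 3*17
     = 0.044118 * 1295.65 - 51
     = 6.160846.
Step 4: Ties present; correction factor C = 1 - 54/(16^3 - 16) = 0.986765. Corrected H = 6.160846 / 0.986765 = 6.243480.
Step 5: Under H0, H ~ chi^2(3); p-value = 0.100347.
Step 6: alpha = 0.05. fail to reject H0.

H = 6.2435, df = 3, p = 0.100347, fail to reject H0.


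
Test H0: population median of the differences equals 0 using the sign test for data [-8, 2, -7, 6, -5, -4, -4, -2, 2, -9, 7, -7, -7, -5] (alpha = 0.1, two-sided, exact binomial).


Step 1: Discard zero differences. Original n = 14; n_eff = number of nonzero differences = 14.
Nonzero differences (with sign): -8, +2, -7, +6, -5, -4, -4, -2, +2, -9, +7, -7, -7, -5
Step 2: Count signs: positive = 4, negative = 10.
Step 3: Under H0: P(positive) = 0.5, so the number of positives S ~ Bin(14, 0.5).
Step 4: Two-sided exact p-value = sum of Bin(14,0.5) probabilities at or below the observed probability = 0.179565.
Step 5: alpha = 0.1. fail to reject H0.

n_eff = 14, pos = 4, neg = 10, p = 0.179565, fail to reject H0.


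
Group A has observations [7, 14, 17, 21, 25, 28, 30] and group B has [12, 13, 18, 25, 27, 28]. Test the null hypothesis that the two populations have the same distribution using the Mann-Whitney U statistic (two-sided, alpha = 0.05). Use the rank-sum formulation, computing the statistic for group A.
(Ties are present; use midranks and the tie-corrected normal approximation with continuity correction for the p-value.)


Step 1: Combine and sort all 13 observations; assign midranks.
sorted (value, group): (7,X), (12,Y), (13,Y), (14,X), (17,X), (18,Y), (21,X), (25,X), (25,Y), (27,Y), (28,X), (28,Y), (30,X)
ranks: 7->1, 12->2, 13->3, 14->4, 17->5, 18->6, 21->7, 25->8.5, 25->8.5, 27->10, 28->11.5, 28->11.5, 30->13
Step 2: Rank sum for X: R1 = 1 + 4 + 5 + 7 + 8.5 + 11.5 + 13 = 50.
Step 3: U_X = R1 - n1(n1+1)/2 = 50 - 7*8/2 = 50 - 28 = 22.
       U_Y = n1*n2 - U_X = 42 - 22 = 20.
Step 4: Ties are present, so use the tie-corrected normal approximation (with continuity correction) for the p-value.
Step 5: p-value = 0.942900; compare to alpha = 0.05. fail to reject H0.

U_X = 22, p = 0.942900, fail to reject H0 at alpha = 0.05.


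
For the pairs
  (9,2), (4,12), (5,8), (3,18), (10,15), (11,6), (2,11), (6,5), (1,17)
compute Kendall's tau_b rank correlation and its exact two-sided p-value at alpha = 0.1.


Step 1: Enumerate the 36 unordered pairs (i,j) with i<j and classify each by sign(x_j-x_i) * sign(y_j-y_i).
  (1,2):dx=-5,dy=+10->D; (1,3):dx=-4,dy=+6->D; (1,4):dx=-6,dy=+16->D; (1,5):dx=+1,dy=+13->C
  (1,6):dx=+2,dy=+4->C; (1,7):dx=-7,dy=+9->D; (1,8):dx=-3,dy=+3->D; (1,9):dx=-8,dy=+15->D
  (2,3):dx=+1,dy=-4->D; (2,4):dx=-1,dy=+6->D; (2,5):dx=+6,dy=+3->C; (2,6):dx=+7,dy=-6->D
  (2,7):dx=-2,dy=-1->C; (2,8):dx=+2,dy=-7->D; (2,9):dx=-3,dy=+5->D; (3,4):dx=-2,dy=+10->D
  (3,5):dx=+5,dy=+7->C; (3,6):dx=+6,dy=-2->D; (3,7):dx=-3,dy=+3->D; (3,8):dx=+1,dy=-3->D
  (3,9):dx=-4,dy=+9->D; (4,5):dx=+7,dy=-3->D; (4,6):dx=+8,dy=-12->D; (4,7):dx=-1,dy=-7->C
  (4,8):dx=+3,dy=-13->D; (4,9):dx=-2,dy=-1->C; (5,6):dx=+1,dy=-9->D; (5,7):dx=-8,dy=-4->C
  (5,8):dx=-4,dy=-10->C; (5,9):dx=-9,dy=+2->D; (6,7):dx=-9,dy=+5->D; (6,8):dx=-5,dy=-1->C
  (6,9):dx=-10,dy=+11->D; (7,8):dx=+4,dy=-6->D; (7,9):dx=-1,dy=+6->D; (8,9):dx=-5,dy=+12->D
Step 2: C = 10, D = 26, total pairs = 36.
Step 3: tau = (C - D)/(n(n-1)/2) = (10 - 26)/36 = -0.444444.
Step 4: Exact two-sided p-value (enumerate n! = 362880 permutations of y under H0): p = 0.119439.
Step 5: alpha = 0.1. fail to reject H0.

tau_b = -0.4444 (C=10, D=26), p = 0.119439, fail to reject H0.


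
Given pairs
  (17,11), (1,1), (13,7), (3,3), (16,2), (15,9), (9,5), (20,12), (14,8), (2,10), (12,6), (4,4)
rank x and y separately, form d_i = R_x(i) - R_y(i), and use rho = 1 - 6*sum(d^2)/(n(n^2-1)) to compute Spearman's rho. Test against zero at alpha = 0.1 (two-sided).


Step 1: Rank x and y separately (midranks; no ties here).
rank(x): 17->11, 1->1, 13->7, 3->3, 16->10, 15->9, 9->5, 20->12, 14->8, 2->2, 12->6, 4->4
rank(y): 11->11, 1->1, 7->7, 3->3, 2->2, 9->9, 5->5, 12->12, 8->8, 10->10, 6->6, 4->4
Step 2: d_i = R_x(i) - R_y(i); compute d_i^2.
  (11-11)^2=0, (1-1)^2=0, (7-7)^2=0, (3-3)^2=0, (10-2)^2=64, (9-9)^2=0, (5-5)^2=0, (12-12)^2=0, (8-8)^2=0, (2-10)^2=64, (6-6)^2=0, (4-4)^2=0
sum(d^2) = 128.
Step 3: rho = 1 - 6*128 / (12*(12^2 - 1)) = 1 - 768/1716 = 0.552448.
Step 4: Under H0, t = rho * sqrt((n-2)/(1-rho^2)) = 2.0959 ~ t(10).
Step 5: Two-sided p-value from the t-distribution with 10 df = 0.062511.
Step 6: alpha = 0.1. reject H0.

rho = 0.5524, p = 0.062511, reject H0 at alpha = 0.1.


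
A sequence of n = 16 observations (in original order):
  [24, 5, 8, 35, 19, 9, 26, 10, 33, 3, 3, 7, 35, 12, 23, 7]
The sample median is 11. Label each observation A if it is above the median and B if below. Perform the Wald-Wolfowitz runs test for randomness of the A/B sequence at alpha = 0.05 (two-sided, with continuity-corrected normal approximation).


Step 1: Compute median = 11; label A = above, B = below.
Labels in order: ABBAABABABBBAAAB  (n_A = 8, n_B = 8)
Step 2: Count runs R = 10.
Step 3: Under H0 (random ordering), E[R] = 2*n_A*n_B/(n_A+n_B) + 1 = 2*8*8/16 + 1 = 9.0000.
        Var[R] = 2*n_A*n_B*(2*n_A*n_B - n_A - n_B) / ((n_A+n_B)^2 * (n_A+n_B-1)) = 14336/3840 = 3.7333.
        SD[R] = 1.9322.
Step 4: Continuity-corrected z = (R - 0.5 - E[R]) / SD[R] = (10 - 0.5 - 9.0000) / 1.9322 = 0.2588.
Step 5: Two-sided p-value via normal approximation = 2*(1 - Phi(|z|)) = 0.795809.
Step 6: alpha = 0.05. fail to reject H0.

R = 10, z = 0.2588, p = 0.795809, fail to reject H0.


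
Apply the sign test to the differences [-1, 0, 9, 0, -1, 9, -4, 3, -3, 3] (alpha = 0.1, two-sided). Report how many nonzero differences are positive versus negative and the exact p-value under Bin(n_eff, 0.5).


Step 1: Discard zero differences. Original n = 10; n_eff = number of nonzero differences = 8.
Nonzero differences (with sign): -1, +9, -1, +9, -4, +3, -3, +3
Step 2: Count signs: positive = 4, negative = 4.
Step 3: Under H0: P(positive) = 0.5, so the number of positives S ~ Bin(8, 0.5).
Step 4: Two-sided exact p-value = sum of Bin(8,0.5) probabilities at or below the observed probability = 1.000000.
Step 5: alpha = 0.1. fail to reject H0.

n_eff = 8, pos = 4, neg = 4, p = 1.000000, fail to reject H0.


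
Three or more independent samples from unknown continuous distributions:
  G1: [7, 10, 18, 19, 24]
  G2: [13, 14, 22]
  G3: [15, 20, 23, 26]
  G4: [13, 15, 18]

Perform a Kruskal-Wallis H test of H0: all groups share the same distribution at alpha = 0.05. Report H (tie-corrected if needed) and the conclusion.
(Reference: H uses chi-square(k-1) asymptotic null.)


Step 1: Combine all N = 15 observations and assign midranks.
sorted (value, group, rank): (7,G1,1), (10,G1,2), (13,G2,3.5), (13,G4,3.5), (14,G2,5), (15,G3,6.5), (15,G4,6.5), (18,G1,8.5), (18,G4,8.5), (19,G1,10), (20,G3,11), (22,G2,12), (23,G3,13), (24,G1,14), (26,G3,15)
Step 2: Sum ranks within each group.
R_1 = 35.5 (n_1 = 5)
R_2 = 20.5 (n_2 = 3)
R_3 = 45.5 (n_3 = 4)
R_4 = 18.5 (n_4 = 3)
Step 3: H = 12/(N(N+1)) * sum(R_i^2/n_i) - 3(N+1)
     = 12/(15*16) * (35.5^2/5 + 20.5^2/3 + 45.5^2/4 + 18.5^2/3) - 3*16
     = 0.050000 * 1023.78 - 48
     = 3.188958.
Step 4: Ties present; correction factor C = 1 - 18/(15^3 - 15) = 0.994643. Corrected H = 3.188958 / 0.994643 = 3.206134.
Step 5: Under H0, H ~ chi^2(3); p-value = 0.360922.
Step 6: alpha = 0.05. fail to reject H0.

H = 3.2061, df = 3, p = 0.360922, fail to reject H0.


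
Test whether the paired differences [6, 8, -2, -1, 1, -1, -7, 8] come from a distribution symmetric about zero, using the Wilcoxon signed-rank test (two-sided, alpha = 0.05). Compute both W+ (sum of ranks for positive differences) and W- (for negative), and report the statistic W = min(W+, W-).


Step 1: Drop any zero differences (none here) and take |d_i|.
|d| = [6, 8, 2, 1, 1, 1, 7, 8]
Step 2: Midrank |d_i| (ties get averaged ranks).
ranks: |6|->5, |8|->7.5, |2|->4, |1|->2, |1|->2, |1|->2, |7|->6, |8|->7.5
Step 3: Attach original signs; sum ranks with positive sign and with negative sign.
W+ = 5 + 7.5 + 2 + 7.5 = 22
W- = 4 + 2 + 2 + 6 = 14
(Check: W+ + W- = 36 should equal n(n+1)/2 = 36.)
Step 4: Test statistic W = min(W+, W-) = 14.
Step 5: Ties in |d|, so use the tie-corrected normal approximation.
        E[W] = n(n+1)/4 = 8*9/4 = 18.
        Tie groups: |d|=1 (t=3), |d|=8 (t=2); sum(t^3 - t) = 30.
        Var[W] = n(n+1)(2n+1)/24 - sum(t^3-t)/48 = 1224/24 - 30/48 = 50.375.
        z = (W - E[W]) / sqrt(Var[W]) = (14 - 18) / 7.0975 = -0.5636.
        Two-sided p = 2*Phi(z) = 0.573043.
Step 6: alpha = 0.05. fail to reject H0.

W+ = 22, W- = 14, W = min = 14, p = 0.573043, fail to reject H0.


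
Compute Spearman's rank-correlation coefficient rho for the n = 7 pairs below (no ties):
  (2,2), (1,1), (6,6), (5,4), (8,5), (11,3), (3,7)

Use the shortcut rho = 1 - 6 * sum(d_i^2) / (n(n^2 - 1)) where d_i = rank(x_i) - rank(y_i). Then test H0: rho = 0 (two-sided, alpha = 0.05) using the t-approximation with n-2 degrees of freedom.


Step 1: Rank x and y separately (midranks; no ties here).
rank(x): 2->2, 1->1, 6->5, 5->4, 8->6, 11->7, 3->3
rank(y): 2->2, 1->1, 6->6, 4->4, 5->5, 3->3, 7->7
Step 2: d_i = R_x(i) - R_y(i); compute d_i^2.
  (2-2)^2=0, (1-1)^2=0, (5-6)^2=1, (4-4)^2=0, (6-5)^2=1, (7-3)^2=16, (3-7)^2=16
sum(d^2) = 34.
Step 3: rho = 1 - 6*34 / (7*(7^2 - 1)) = 1 - 204/336 = 0.392857.
Step 4: Under H0, t = rho * sqrt((n-2)/(1-rho^2)) = 0.9553 ~ t(5).
Step 5: Two-sided p-value from the t-distribution with 5 df = 0.383317.
Step 6: alpha = 0.05. fail to reject H0.

rho = 0.3929, p = 0.383317, fail to reject H0 at alpha = 0.05.


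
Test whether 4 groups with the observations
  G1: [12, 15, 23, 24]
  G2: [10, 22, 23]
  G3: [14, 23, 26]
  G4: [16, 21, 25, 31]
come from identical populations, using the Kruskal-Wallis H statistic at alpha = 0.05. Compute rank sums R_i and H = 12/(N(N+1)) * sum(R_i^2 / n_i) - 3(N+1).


Step 1: Combine all N = 14 observations and assign midranks.
sorted (value, group, rank): (10,G2,1), (12,G1,2), (14,G3,3), (15,G1,4), (16,G4,5), (21,G4,6), (22,G2,7), (23,G1,9), (23,G2,9), (23,G3,9), (24,G1,11), (25,G4,12), (26,G3,13), (31,G4,14)
Step 2: Sum ranks within each group.
R_1 = 26 (n_1 = 4)
R_2 = 17 (n_2 = 3)
R_3 = 25 (n_3 = 3)
R_4 = 37 (n_4 = 4)
Step 3: H = 12/(N(N+1)) * sum(R_i^2/n_i) - 3(N+1)
     = 12/(14*15) * (26^2/4 + 17^2/3 + 25^2/3 + 37^2/4) - 3*15
     = 0.057143 * 815.917 - 45
     = 1.623810.
Step 4: Ties present; correction factor C = 1 - 24/(14^3 - 14) = 0.991209. Corrected H = 1.623810 / 0.991209 = 1.638211.
Step 5: Under H0, H ~ chi^2(3); p-value = 0.650757.
Step 6: alpha = 0.05. fail to reject H0.

H = 1.6382, df = 3, p = 0.650757, fail to reject H0.


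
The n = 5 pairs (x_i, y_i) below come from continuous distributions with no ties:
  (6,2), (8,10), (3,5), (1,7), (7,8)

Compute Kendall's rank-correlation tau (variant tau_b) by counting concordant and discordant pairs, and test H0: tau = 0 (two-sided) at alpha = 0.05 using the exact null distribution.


Step 1: Enumerate the 10 unordered pairs (i,j) with i<j and classify each by sign(x_j-x_i) * sign(y_j-y_i).
  (1,2):dx=+2,dy=+8->C; (1,3):dx=-3,dy=+3->D; (1,4):dx=-5,dy=+5->D; (1,5):dx=+1,dy=+6->C
  (2,3):dx=-5,dy=-5->C; (2,4):dx=-7,dy=-3->C; (2,5):dx=-1,dy=-2->C; (3,4):dx=-2,dy=+2->D
  (3,5):dx=+4,dy=+3->C; (4,5):dx=+6,dy=+1->C
Step 2: C = 7, D = 3, total pairs = 10.
Step 3: tau = (C - D)/(n(n-1)/2) = (7 - 3)/10 = 0.400000.
Step 4: Exact two-sided p-value (enumerate n! = 120 permutations of y under H0): p = 0.483333.
Step 5: alpha = 0.05. fail to reject H0.

tau_b = 0.4000 (C=7, D=3), p = 0.483333, fail to reject H0.


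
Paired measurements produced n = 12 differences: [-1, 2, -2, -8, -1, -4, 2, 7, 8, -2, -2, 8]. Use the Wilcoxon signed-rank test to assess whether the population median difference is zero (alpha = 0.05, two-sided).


Step 1: Drop any zero differences (none here) and take |d_i|.
|d| = [1, 2, 2, 8, 1, 4, 2, 7, 8, 2, 2, 8]
Step 2: Midrank |d_i| (ties get averaged ranks).
ranks: |1|->1.5, |2|->5, |2|->5, |8|->11, |1|->1.5, |4|->8, |2|->5, |7|->9, |8|->11, |2|->5, |2|->5, |8|->11
Step 3: Attach original signs; sum ranks with positive sign and with negative sign.
W+ = 5 + 5 + 9 + 11 + 11 = 41
W- = 1.5 + 5 + 11 + 1.5 + 8 + 5 + 5 = 37
(Check: W+ + W- = 78 should equal n(n+1)/2 = 78.)
Step 4: Test statistic W = min(W+, W-) = 37.
Step 5: Ties in |d|, so use the tie-corrected normal approximation.
        E[W] = n(n+1)/4 = 12*13/4 = 39.
        Tie groups: |d|=1 (t=2), |d|=2 (t=5), |d|=8 (t=3); sum(t^3 - t) = 150.
        Var[W] = n(n+1)(2n+1)/24 - sum(t^3-t)/48 = 3900/24 - 150/48 = 159.375.
        z = (W - E[W]) / sqrt(Var[W]) = (37 - 39) / 12.6244 = -0.1584.
        Two-sided p = 2*Phi(z) = 0.874123.
Step 6: alpha = 0.05. fail to reject H0.

W+ = 41, W- = 37, W = min = 37, p = 0.874123, fail to reject H0.


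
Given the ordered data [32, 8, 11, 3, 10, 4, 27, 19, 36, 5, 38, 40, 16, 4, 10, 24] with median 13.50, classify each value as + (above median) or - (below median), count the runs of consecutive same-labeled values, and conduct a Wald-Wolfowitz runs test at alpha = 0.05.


Step 1: Compute median = 13.50; label A = above, B = below.
Labels in order: ABBBBBAAABAAABBA  (n_A = 8, n_B = 8)
Step 2: Count runs R = 7.
Step 3: Under H0 (random ordering), E[R] = 2*n_A*n_B/(n_A+n_B) + 1 = 2*8*8/16 + 1 = 9.0000.
        Var[R] = 2*n_A*n_B*(2*n_A*n_B - n_A - n_B) / ((n_A+n_B)^2 * (n_A+n_B-1)) = 14336/3840 = 3.7333.
        SD[R] = 1.9322.
Step 4: Continuity-corrected z = (R + 0.5 - E[R]) / SD[R] = (7 + 0.5 - 9.0000) / 1.9322 = -0.7763.
Step 5: Two-sided p-value via normal approximation = 2*(1 - Phi(|z|)) = 0.437558.
Step 6: alpha = 0.05. fail to reject H0.

R = 7, z = -0.7763, p = 0.437558, fail to reject H0.


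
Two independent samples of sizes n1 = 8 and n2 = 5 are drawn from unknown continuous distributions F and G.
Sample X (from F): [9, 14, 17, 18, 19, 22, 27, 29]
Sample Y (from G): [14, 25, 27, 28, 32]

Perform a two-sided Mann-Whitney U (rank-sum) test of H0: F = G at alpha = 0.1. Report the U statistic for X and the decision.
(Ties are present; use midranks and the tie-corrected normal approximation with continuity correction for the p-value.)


Step 1: Combine and sort all 13 observations; assign midranks.
sorted (value, group): (9,X), (14,X), (14,Y), (17,X), (18,X), (19,X), (22,X), (25,Y), (27,X), (27,Y), (28,Y), (29,X), (32,Y)
ranks: 9->1, 14->2.5, 14->2.5, 17->4, 18->5, 19->6, 22->7, 25->8, 27->9.5, 27->9.5, 28->11, 29->12, 32->13
Step 2: Rank sum for X: R1 = 1 + 2.5 + 4 + 5 + 6 + 7 + 9.5 + 12 = 47.
Step 3: U_X = R1 - n1(n1+1)/2 = 47 - 8*9/2 = 47 - 36 = 11.
       U_Y = n1*n2 - U_X = 40 - 11 = 29.
Step 4: Ties are present, so use the tie-corrected normal approximation (with continuity correction) for the p-value.
Step 5: p-value = 0.212139; compare to alpha = 0.1. fail to reject H0.

U_X = 11, p = 0.212139, fail to reject H0 at alpha = 0.1.


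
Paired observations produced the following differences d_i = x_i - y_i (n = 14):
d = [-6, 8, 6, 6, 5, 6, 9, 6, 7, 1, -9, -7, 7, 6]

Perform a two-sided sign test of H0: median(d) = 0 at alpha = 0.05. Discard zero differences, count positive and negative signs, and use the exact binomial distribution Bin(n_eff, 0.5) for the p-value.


Step 1: Discard zero differences. Original n = 14; n_eff = number of nonzero differences = 14.
Nonzero differences (with sign): -6, +8, +6, +6, +5, +6, +9, +6, +7, +1, -9, -7, +7, +6
Step 2: Count signs: positive = 11, negative = 3.
Step 3: Under H0: P(positive) = 0.5, so the number of positives S ~ Bin(14, 0.5).
Step 4: Two-sided exact p-value = sum of Bin(14,0.5) probabilities at or below the observed probability = 0.057373.
Step 5: alpha = 0.05. fail to reject H0.

n_eff = 14, pos = 11, neg = 3, p = 0.057373, fail to reject H0.


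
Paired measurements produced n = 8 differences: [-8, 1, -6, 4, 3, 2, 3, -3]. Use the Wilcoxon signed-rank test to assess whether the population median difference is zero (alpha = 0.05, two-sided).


Step 1: Drop any zero differences (none here) and take |d_i|.
|d| = [8, 1, 6, 4, 3, 2, 3, 3]
Step 2: Midrank |d_i| (ties get averaged ranks).
ranks: |8|->8, |1|->1, |6|->7, |4|->6, |3|->4, |2|->2, |3|->4, |3|->4
Step 3: Attach original signs; sum ranks with positive sign and with negative sign.
W+ = 1 + 6 + 4 + 2 + 4 = 17
W- = 8 + 7 + 4 = 19
(Check: W+ + W- = 36 should equal n(n+1)/2 = 36.)
Step 4: Test statistic W = min(W+, W-) = 17.
Step 5: Ties in |d|, so use the tie-corrected normal approximation.
        E[W] = n(n+1)/4 = 8*9/4 = 18.
        Tie groups: |d|=3 (t=3); sum(t^3 - t) = 24.
        Var[W] = n(n+1)(2n+1)/24 - sum(t^3-t)/48 = 1224/24 - 24/48 = 50.5.
        z = (W - E[W]) / sqrt(Var[W]) = (17 - 18) / 7.1063 = -0.1407.
        Two-sided p = 2*Phi(z) = 0.888092.
Step 6: alpha = 0.05. fail to reject H0.

W+ = 17, W- = 19, W = min = 17, p = 0.888092, fail to reject H0.


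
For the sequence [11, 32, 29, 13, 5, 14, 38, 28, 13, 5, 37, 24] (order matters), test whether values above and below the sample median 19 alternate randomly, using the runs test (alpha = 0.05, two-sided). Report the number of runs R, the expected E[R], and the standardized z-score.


Step 1: Compute median = 19; label A = above, B = below.
Labels in order: BAABBBAABBAA  (n_A = 6, n_B = 6)
Step 2: Count runs R = 6.
Step 3: Under H0 (random ordering), E[R] = 2*n_A*n_B/(n_A+n_B) + 1 = 2*6*6/12 + 1 = 7.0000.
        Var[R] = 2*n_A*n_B*(2*n_A*n_B - n_A - n_B) / ((n_A+n_B)^2 * (n_A+n_B-1)) = 4320/1584 = 2.7273.
        SD[R] = 1.6514.
Step 4: Continuity-corrected z = (R + 0.5 - E[R]) / SD[R] = (6 + 0.5 - 7.0000) / 1.6514 = -0.3028.
Step 5: Two-sided p-value via normal approximation = 2*(1 - Phi(|z|)) = 0.762069.
Step 6: alpha = 0.05. fail to reject H0.

R = 6, z = -0.3028, p = 0.762069, fail to reject H0.


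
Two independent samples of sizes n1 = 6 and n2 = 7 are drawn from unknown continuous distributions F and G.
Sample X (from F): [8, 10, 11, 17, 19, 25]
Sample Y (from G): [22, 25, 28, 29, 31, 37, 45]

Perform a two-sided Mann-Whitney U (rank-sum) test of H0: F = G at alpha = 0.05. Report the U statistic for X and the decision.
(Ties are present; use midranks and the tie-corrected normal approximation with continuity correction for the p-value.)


Step 1: Combine and sort all 13 observations; assign midranks.
sorted (value, group): (8,X), (10,X), (11,X), (17,X), (19,X), (22,Y), (25,X), (25,Y), (28,Y), (29,Y), (31,Y), (37,Y), (45,Y)
ranks: 8->1, 10->2, 11->3, 17->4, 19->5, 22->6, 25->7.5, 25->7.5, 28->9, 29->10, 31->11, 37->12, 45->13
Step 2: Rank sum for X: R1 = 1 + 2 + 3 + 4 + 5 + 7.5 = 22.5.
Step 3: U_X = R1 - n1(n1+1)/2 = 22.5 - 6*7/2 = 22.5 - 21 = 1.5.
       U_Y = n1*n2 - U_X = 42 - 1.5 = 40.5.
Step 4: Ties are present, so use the tie-corrected normal approximation (with continuity correction) for the p-value.
Step 5: p-value = 0.006567; compare to alpha = 0.05. reject H0.

U_X = 1.5, p = 0.006567, reject H0 at alpha = 0.05.


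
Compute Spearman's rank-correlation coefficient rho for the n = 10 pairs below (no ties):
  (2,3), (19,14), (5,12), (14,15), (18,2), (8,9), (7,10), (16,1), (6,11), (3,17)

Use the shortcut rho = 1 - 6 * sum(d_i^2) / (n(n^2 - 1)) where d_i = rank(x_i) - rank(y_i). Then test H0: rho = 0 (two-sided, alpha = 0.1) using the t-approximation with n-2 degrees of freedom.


Step 1: Rank x and y separately (midranks; no ties here).
rank(x): 2->1, 19->10, 5->3, 14->7, 18->9, 8->6, 7->5, 16->8, 6->4, 3->2
rank(y): 3->3, 14->8, 12->7, 15->9, 2->2, 9->4, 10->5, 1->1, 11->6, 17->10
Step 2: d_i = R_x(i) - R_y(i); compute d_i^2.
  (1-3)^2=4, (10-8)^2=4, (3-7)^2=16, (7-9)^2=4, (9-2)^2=49, (6-4)^2=4, (5-5)^2=0, (8-1)^2=49, (4-6)^2=4, (2-10)^2=64
sum(d^2) = 198.
Step 3: rho = 1 - 6*198 / (10*(10^2 - 1)) = 1 - 1188/990 = -0.200000.
Step 4: Under H0, t = rho * sqrt((n-2)/(1-rho^2)) = -0.5774 ~ t(8).
Step 5: Two-sided p-value from the t-distribution with 8 df = 0.579584.
Step 6: alpha = 0.1. fail to reject H0.

rho = -0.2000, p = 0.579584, fail to reject H0 at alpha = 0.1.


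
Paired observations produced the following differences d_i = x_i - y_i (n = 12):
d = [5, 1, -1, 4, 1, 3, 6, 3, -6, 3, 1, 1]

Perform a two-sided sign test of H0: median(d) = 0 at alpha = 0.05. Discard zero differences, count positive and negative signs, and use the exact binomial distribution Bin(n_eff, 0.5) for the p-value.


Step 1: Discard zero differences. Original n = 12; n_eff = number of nonzero differences = 12.
Nonzero differences (with sign): +5, +1, -1, +4, +1, +3, +6, +3, -6, +3, +1, +1
Step 2: Count signs: positive = 10, negative = 2.
Step 3: Under H0: P(positive) = 0.5, so the number of positives S ~ Bin(12, 0.5).
Step 4: Two-sided exact p-value = sum of Bin(12,0.5) probabilities at or below the observed probability = 0.038574.
Step 5: alpha = 0.05. reject H0.

n_eff = 12, pos = 10, neg = 2, p = 0.038574, reject H0.


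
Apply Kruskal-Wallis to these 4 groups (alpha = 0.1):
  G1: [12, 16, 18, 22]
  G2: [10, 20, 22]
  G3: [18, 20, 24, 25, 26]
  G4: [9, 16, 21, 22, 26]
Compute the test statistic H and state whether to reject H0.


Step 1: Combine all N = 17 observations and assign midranks.
sorted (value, group, rank): (9,G4,1), (10,G2,2), (12,G1,3), (16,G1,4.5), (16,G4,4.5), (18,G1,6.5), (18,G3,6.5), (20,G2,8.5), (20,G3,8.5), (21,G4,10), (22,G1,12), (22,G2,12), (22,G4,12), (24,G3,14), (25,G3,15), (26,G3,16.5), (26,G4,16.5)
Step 2: Sum ranks within each group.
R_1 = 26 (n_1 = 4)
R_2 = 22.5 (n_2 = 3)
R_3 = 60.5 (n_3 = 5)
R_4 = 44 (n_4 = 5)
Step 3: H = 12/(N(N+1)) * sum(R_i^2/n_i) - 3(N+1)
     = 12/(17*18) * (26^2/4 + 22.5^2/3 + 60.5^2/5 + 44^2/5) - 3*18
     = 0.039216 * 1457 - 54
     = 3.137255.
Step 4: Ties present; correction factor C = 1 - 48/(17^3 - 17) = 0.990196. Corrected H = 3.137255 / 0.990196 = 3.168317.
Step 5: Under H0, H ~ chi^2(3); p-value = 0.366395.
Step 6: alpha = 0.1. fail to reject H0.

H = 3.1683, df = 3, p = 0.366395, fail to reject H0.


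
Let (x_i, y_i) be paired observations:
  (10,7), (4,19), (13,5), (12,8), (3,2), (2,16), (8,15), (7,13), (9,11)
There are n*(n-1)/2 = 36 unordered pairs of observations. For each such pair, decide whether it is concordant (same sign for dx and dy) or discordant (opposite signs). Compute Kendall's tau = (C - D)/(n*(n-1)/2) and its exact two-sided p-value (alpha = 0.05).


Step 1: Enumerate the 36 unordered pairs (i,j) with i<j and classify each by sign(x_j-x_i) * sign(y_j-y_i).
  (1,2):dx=-6,dy=+12->D; (1,3):dx=+3,dy=-2->D; (1,4):dx=+2,dy=+1->C; (1,5):dx=-7,dy=-5->C
  (1,6):dx=-8,dy=+9->D; (1,7):dx=-2,dy=+8->D; (1,8):dx=-3,dy=+6->D; (1,9):dx=-1,dy=+4->D
  (2,3):dx=+9,dy=-14->D; (2,4):dx=+8,dy=-11->D; (2,5):dx=-1,dy=-17->C; (2,6):dx=-2,dy=-3->C
  (2,7):dx=+4,dy=-4->D; (2,8):dx=+3,dy=-6->D; (2,9):dx=+5,dy=-8->D; (3,4):dx=-1,dy=+3->D
  (3,5):dx=-10,dy=-3->C; (3,6):dx=-11,dy=+11->D; (3,7):dx=-5,dy=+10->D; (3,8):dx=-6,dy=+8->D
  (3,9):dx=-4,dy=+6->D; (4,5):dx=-9,dy=-6->C; (4,6):dx=-10,dy=+8->D; (4,7):dx=-4,dy=+7->D
  (4,8):dx=-5,dy=+5->D; (4,9):dx=-3,dy=+3->D; (5,6):dx=-1,dy=+14->D; (5,7):dx=+5,dy=+13->C
  (5,8):dx=+4,dy=+11->C; (5,9):dx=+6,dy=+9->C; (6,7):dx=+6,dy=-1->D; (6,8):dx=+5,dy=-3->D
  (6,9):dx=+7,dy=-5->D; (7,8):dx=-1,dy=-2->C; (7,9):dx=+1,dy=-4->D; (8,9):dx=+2,dy=-2->D
Step 2: C = 10, D = 26, total pairs = 36.
Step 3: tau = (C - D)/(n(n-1)/2) = (10 - 26)/36 = -0.444444.
Step 4: Exact two-sided p-value (enumerate n! = 362880 permutations of y under H0): p = 0.119439.
Step 5: alpha = 0.05. fail to reject H0.

tau_b = -0.4444 (C=10, D=26), p = 0.119439, fail to reject H0.


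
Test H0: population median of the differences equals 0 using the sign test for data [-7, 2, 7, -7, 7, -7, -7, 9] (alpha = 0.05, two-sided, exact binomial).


Step 1: Discard zero differences. Original n = 8; n_eff = number of nonzero differences = 8.
Nonzero differences (with sign): -7, +2, +7, -7, +7, -7, -7, +9
Step 2: Count signs: positive = 4, negative = 4.
Step 3: Under H0: P(positive) = 0.5, so the number of positives S ~ Bin(8, 0.5).
Step 4: Two-sided exact p-value = sum of Bin(8,0.5) probabilities at or below the observed probability = 1.000000.
Step 5: alpha = 0.05. fail to reject H0.

n_eff = 8, pos = 4, neg = 4, p = 1.000000, fail to reject H0.


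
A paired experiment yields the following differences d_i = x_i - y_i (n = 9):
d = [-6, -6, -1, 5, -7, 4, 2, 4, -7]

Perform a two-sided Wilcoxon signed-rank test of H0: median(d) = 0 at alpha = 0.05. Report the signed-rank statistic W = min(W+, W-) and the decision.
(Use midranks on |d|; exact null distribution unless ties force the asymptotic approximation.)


Step 1: Drop any zero differences (none here) and take |d_i|.
|d| = [6, 6, 1, 5, 7, 4, 2, 4, 7]
Step 2: Midrank |d_i| (ties get averaged ranks).
ranks: |6|->6.5, |6|->6.5, |1|->1, |5|->5, |7|->8.5, |4|->3.5, |2|->2, |4|->3.5, |7|->8.5
Step 3: Attach original signs; sum ranks with positive sign and with negative sign.
W+ = 5 + 3.5 + 2 + 3.5 = 14
W- = 6.5 + 6.5 + 1 + 8.5 + 8.5 = 31
(Check: W+ + W- = 45 should equal n(n+1)/2 = 45.)
Step 4: Test statistic W = min(W+, W-) = 14.
Step 5: Ties in |d|, so use the tie-corrected normal approximation.
        E[W] = n(n+1)/4 = 9*10/4 = 22.5.
        Tie groups: |d|=4 (t=2), |d|=6 (t=2), |d|=7 (t=2); sum(t^3 - t) = 18.
        Var[W] = n(n+1)(2n+1)/24 - sum(t^3-t)/48 = 1710/24 - 18/48 = 70.875.
        z = (W - E[W]) / sqrt(Var[W]) = (14 - 22.5) / 8.4187 = -1.0097.
        Two-sided p = 2*Phi(z) = 0.312661.
Step 6: alpha = 0.05. fail to reject H0.

W+ = 14, W- = 31, W = min = 14, p = 0.312661, fail to reject H0.


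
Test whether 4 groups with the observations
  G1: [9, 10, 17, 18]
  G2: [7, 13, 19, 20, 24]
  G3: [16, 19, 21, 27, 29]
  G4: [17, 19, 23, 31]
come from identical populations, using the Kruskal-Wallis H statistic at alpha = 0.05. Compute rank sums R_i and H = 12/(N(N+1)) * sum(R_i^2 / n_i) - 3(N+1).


Step 1: Combine all N = 18 observations and assign midranks.
sorted (value, group, rank): (7,G2,1), (9,G1,2), (10,G1,3), (13,G2,4), (16,G3,5), (17,G1,6.5), (17,G4,6.5), (18,G1,8), (19,G2,10), (19,G3,10), (19,G4,10), (20,G2,12), (21,G3,13), (23,G4,14), (24,G2,15), (27,G3,16), (29,G3,17), (31,G4,18)
Step 2: Sum ranks within each group.
R_1 = 19.5 (n_1 = 4)
R_2 = 42 (n_2 = 5)
R_3 = 61 (n_3 = 5)
R_4 = 48.5 (n_4 = 4)
Step 3: H = 12/(N(N+1)) * sum(R_i^2/n_i) - 3(N+1)
     = 12/(18*19) * (19.5^2/4 + 42^2/5 + 61^2/5 + 48.5^2/4) - 3*19
     = 0.035088 * 1780.12 - 57
     = 5.460526.
Step 4: Ties present; correction factor C = 1 - 30/(18^3 - 18) = 0.994840. Corrected H = 5.460526 / 0.994840 = 5.488849.
Step 5: Under H0, H ~ chi^2(3); p-value = 0.139307.
Step 6: alpha = 0.05. fail to reject H0.

H = 5.4888, df = 3, p = 0.139307, fail to reject H0.


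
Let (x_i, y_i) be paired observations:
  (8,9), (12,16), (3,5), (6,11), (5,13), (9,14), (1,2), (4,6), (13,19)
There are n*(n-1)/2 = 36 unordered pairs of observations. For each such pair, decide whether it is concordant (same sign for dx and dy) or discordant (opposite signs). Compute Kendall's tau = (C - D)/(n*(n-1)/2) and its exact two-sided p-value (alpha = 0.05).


Step 1: Enumerate the 36 unordered pairs (i,j) with i<j and classify each by sign(x_j-x_i) * sign(y_j-y_i).
  (1,2):dx=+4,dy=+7->C; (1,3):dx=-5,dy=-4->C; (1,4):dx=-2,dy=+2->D; (1,5):dx=-3,dy=+4->D
  (1,6):dx=+1,dy=+5->C; (1,7):dx=-7,dy=-7->C; (1,8):dx=-4,dy=-3->C; (1,9):dx=+5,dy=+10->C
  (2,3):dx=-9,dy=-11->C; (2,4):dx=-6,dy=-5->C; (2,5):dx=-7,dy=-3->C; (2,6):dx=-3,dy=-2->C
  (2,7):dx=-11,dy=-14->C; (2,8):dx=-8,dy=-10->C; (2,9):dx=+1,dy=+3->C; (3,4):dx=+3,dy=+6->C
  (3,5):dx=+2,dy=+8->C; (3,6):dx=+6,dy=+9->C; (3,7):dx=-2,dy=-3->C; (3,8):dx=+1,dy=+1->C
  (3,9):dx=+10,dy=+14->C; (4,5):dx=-1,dy=+2->D; (4,6):dx=+3,dy=+3->C; (4,7):dx=-5,dy=-9->C
  (4,8):dx=-2,dy=-5->C; (4,9):dx=+7,dy=+8->C; (5,6):dx=+4,dy=+1->C; (5,7):dx=-4,dy=-11->C
  (5,8):dx=-1,dy=-7->C; (5,9):dx=+8,dy=+6->C; (6,7):dx=-8,dy=-12->C; (6,8):dx=-5,dy=-8->C
  (6,9):dx=+4,dy=+5->C; (7,8):dx=+3,dy=+4->C; (7,9):dx=+12,dy=+17->C; (8,9):dx=+9,dy=+13->C
Step 2: C = 33, D = 3, total pairs = 36.
Step 3: tau = (C - D)/(n(n-1)/2) = (33 - 3)/36 = 0.833333.
Step 4: Exact two-sided p-value (enumerate n! = 362880 permutations of y under H0): p = 0.000854.
Step 5: alpha = 0.05. reject H0.

tau_b = 0.8333 (C=33, D=3), p = 0.000854, reject H0.


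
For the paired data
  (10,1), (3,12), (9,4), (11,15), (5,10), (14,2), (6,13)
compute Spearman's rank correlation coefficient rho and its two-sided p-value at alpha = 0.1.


Step 1: Rank x and y separately (midranks; no ties here).
rank(x): 10->5, 3->1, 9->4, 11->6, 5->2, 14->7, 6->3
rank(y): 1->1, 12->5, 4->3, 15->7, 10->4, 2->2, 13->6
Step 2: d_i = R_x(i) - R_y(i); compute d_i^2.
  (5-1)^2=16, (1-5)^2=16, (4-3)^2=1, (6-7)^2=1, (2-4)^2=4, (7-2)^2=25, (3-6)^2=9
sum(d^2) = 72.
Step 3: rho = 1 - 6*72 / (7*(7^2 - 1)) = 1 - 432/336 = -0.285714.
Step 4: Under H0, t = rho * sqrt((n-2)/(1-rho^2)) = -0.6667 ~ t(5).
Step 5: Two-sided p-value from the t-distribution with 5 df = 0.534509.
Step 6: alpha = 0.1. fail to reject H0.

rho = -0.2857, p = 0.534509, fail to reject H0 at alpha = 0.1.


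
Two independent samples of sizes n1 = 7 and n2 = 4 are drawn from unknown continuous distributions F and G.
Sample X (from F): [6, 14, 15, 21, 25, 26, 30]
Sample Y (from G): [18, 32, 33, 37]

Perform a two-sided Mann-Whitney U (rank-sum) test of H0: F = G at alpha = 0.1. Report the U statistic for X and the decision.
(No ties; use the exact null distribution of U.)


Step 1: Combine and sort all 11 observations; assign midranks.
sorted (value, group): (6,X), (14,X), (15,X), (18,Y), (21,X), (25,X), (26,X), (30,X), (32,Y), (33,Y), (37,Y)
ranks: 6->1, 14->2, 15->3, 18->4, 21->5, 25->6, 26->7, 30->8, 32->9, 33->10, 37->11
Step 2: Rank sum for X: R1 = 1 + 2 + 3 + 5 + 6 + 7 + 8 = 32.
Step 3: U_X = R1 - n1(n1+1)/2 = 32 - 7*8/2 = 32 - 28 = 4.
       U_Y = n1*n2 - U_X = 28 - 4 = 24.
Step 4: No ties, so the exact null distribution of U (based on enumerating the C(11,7) = 330 equally likely rank assignments) gives the two-sided p-value.
Step 5: p-value = 0.072727; compare to alpha = 0.1. reject H0.

U_X = 4, p = 0.072727, reject H0 at alpha = 0.1.


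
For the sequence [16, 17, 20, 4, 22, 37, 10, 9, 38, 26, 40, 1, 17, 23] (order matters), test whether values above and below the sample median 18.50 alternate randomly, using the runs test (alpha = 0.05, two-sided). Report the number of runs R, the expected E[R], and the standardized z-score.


Step 1: Compute median = 18.50; label A = above, B = below.
Labels in order: BBABAABBAAABBA  (n_A = 7, n_B = 7)
Step 2: Count runs R = 8.
Step 3: Under H0 (random ordering), E[R] = 2*n_A*n_B/(n_A+n_B) + 1 = 2*7*7/14 + 1 = 8.0000.
        Var[R] = 2*n_A*n_B*(2*n_A*n_B - n_A - n_B) / ((n_A+n_B)^2 * (n_A+n_B-1)) = 8232/2548 = 3.2308.
        SD[R] = 1.7974.
Step 4: R = E[R], so z = 0 with no continuity correction.
Step 5: Two-sided p-value via normal approximation = 2*(1 - Phi(|z|)) = 1.000000.
Step 6: alpha = 0.05. fail to reject H0.

R = 8, z = 0.0000, p = 1.000000, fail to reject H0.


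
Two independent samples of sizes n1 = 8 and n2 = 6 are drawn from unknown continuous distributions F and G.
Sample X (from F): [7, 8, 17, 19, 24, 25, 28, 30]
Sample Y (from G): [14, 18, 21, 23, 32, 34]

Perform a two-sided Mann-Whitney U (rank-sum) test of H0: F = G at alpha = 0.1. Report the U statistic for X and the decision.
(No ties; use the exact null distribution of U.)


Step 1: Combine and sort all 14 observations; assign midranks.
sorted (value, group): (7,X), (8,X), (14,Y), (17,X), (18,Y), (19,X), (21,Y), (23,Y), (24,X), (25,X), (28,X), (30,X), (32,Y), (34,Y)
ranks: 7->1, 8->2, 14->3, 17->4, 18->5, 19->6, 21->7, 23->8, 24->9, 25->10, 28->11, 30->12, 32->13, 34->14
Step 2: Rank sum for X: R1 = 1 + 2 + 4 + 6 + 9 + 10 + 11 + 12 = 55.
Step 3: U_X = R1 - n1(n1+1)/2 = 55 - 8*9/2 = 55 - 36 = 19.
       U_Y = n1*n2 - U_X = 48 - 19 = 29.
Step 4: No ties, so the exact null distribution of U (based on enumerating the C(14,8) = 3003 equally likely rank assignments) gives the two-sided p-value.
Step 5: p-value = 0.572761; compare to alpha = 0.1. fail to reject H0.

U_X = 19, p = 0.572761, fail to reject H0 at alpha = 0.1.


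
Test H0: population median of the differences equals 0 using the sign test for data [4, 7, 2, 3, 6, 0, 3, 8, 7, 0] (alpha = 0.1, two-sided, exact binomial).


Step 1: Discard zero differences. Original n = 10; n_eff = number of nonzero differences = 8.
Nonzero differences (with sign): +4, +7, +2, +3, +6, +3, +8, +7
Step 2: Count signs: positive = 8, negative = 0.
Step 3: Under H0: P(positive) = 0.5, so the number of positives S ~ Bin(8, 0.5).
Step 4: Two-sided exact p-value = sum of Bin(8,0.5) probabilities at or below the observed probability = 0.007812.
Step 5: alpha = 0.1. reject H0.

n_eff = 8, pos = 8, neg = 0, p = 0.007812, reject H0.


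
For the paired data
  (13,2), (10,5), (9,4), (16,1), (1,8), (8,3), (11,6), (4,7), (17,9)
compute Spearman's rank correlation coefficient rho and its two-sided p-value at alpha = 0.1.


Step 1: Rank x and y separately (midranks; no ties here).
rank(x): 13->7, 10->5, 9->4, 16->8, 1->1, 8->3, 11->6, 4->2, 17->9
rank(y): 2->2, 5->5, 4->4, 1->1, 8->8, 3->3, 6->6, 7->7, 9->9
Step 2: d_i = R_x(i) - R_y(i); compute d_i^2.
  (7-2)^2=25, (5-5)^2=0, (4-4)^2=0, (8-1)^2=49, (1-8)^2=49, (3-3)^2=0, (6-6)^2=0, (2-7)^2=25, (9-9)^2=0
sum(d^2) = 148.
Step 3: rho = 1 - 6*148 / (9*(9^2 - 1)) = 1 - 888/720 = -0.233333.
Step 4: Under H0, t = rho * sqrt((n-2)/(1-rho^2)) = -0.6349 ~ t(7).
Step 5: Two-sided p-value from the t-distribution with 7 df = 0.545699.
Step 6: alpha = 0.1. fail to reject H0.

rho = -0.2333, p = 0.545699, fail to reject H0 at alpha = 0.1.


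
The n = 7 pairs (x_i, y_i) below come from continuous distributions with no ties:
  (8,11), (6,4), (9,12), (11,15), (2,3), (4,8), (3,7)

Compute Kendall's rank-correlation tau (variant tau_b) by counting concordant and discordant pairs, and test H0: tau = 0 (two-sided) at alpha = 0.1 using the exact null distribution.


Step 1: Enumerate the 21 unordered pairs (i,j) with i<j and classify each by sign(x_j-x_i) * sign(y_j-y_i).
  (1,2):dx=-2,dy=-7->C; (1,3):dx=+1,dy=+1->C; (1,4):dx=+3,dy=+4->C; (1,5):dx=-6,dy=-8->C
  (1,6):dx=-4,dy=-3->C; (1,7):dx=-5,dy=-4->C; (2,3):dx=+3,dy=+8->C; (2,4):dx=+5,dy=+11->C
  (2,5):dx=-4,dy=-1->C; (2,6):dx=-2,dy=+4->D; (2,7):dx=-3,dy=+3->D; (3,4):dx=+2,dy=+3->C
  (3,5):dx=-7,dy=-9->C; (3,6):dx=-5,dy=-4->C; (3,7):dx=-6,dy=-5->C; (4,5):dx=-9,dy=-12->C
  (4,6):dx=-7,dy=-7->C; (4,7):dx=-8,dy=-8->C; (5,6):dx=+2,dy=+5->C; (5,7):dx=+1,dy=+4->C
  (6,7):dx=-1,dy=-1->C
Step 2: C = 19, D = 2, total pairs = 21.
Step 3: tau = (C - D)/(n(n-1)/2) = (19 - 2)/21 = 0.809524.
Step 4: Exact two-sided p-value (enumerate n! = 5040 permutations of y under H0): p = 0.010714.
Step 5: alpha = 0.1. reject H0.

tau_b = 0.8095 (C=19, D=2), p = 0.010714, reject H0.


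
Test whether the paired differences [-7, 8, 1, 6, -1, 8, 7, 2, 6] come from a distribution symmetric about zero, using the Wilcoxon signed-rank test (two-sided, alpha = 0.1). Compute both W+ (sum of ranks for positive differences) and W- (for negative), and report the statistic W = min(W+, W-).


Step 1: Drop any zero differences (none here) and take |d_i|.
|d| = [7, 8, 1, 6, 1, 8, 7, 2, 6]
Step 2: Midrank |d_i| (ties get averaged ranks).
ranks: |7|->6.5, |8|->8.5, |1|->1.5, |6|->4.5, |1|->1.5, |8|->8.5, |7|->6.5, |2|->3, |6|->4.5
Step 3: Attach original signs; sum ranks with positive sign and with negative sign.
W+ = 8.5 + 1.5 + 4.5 + 8.5 + 6.5 + 3 + 4.5 = 37
W- = 6.5 + 1.5 = 8
(Check: W+ + W- = 45 should equal n(n+1)/2 = 45.)
Step 4: Test statistic W = min(W+, W-) = 8.
Step 5: Ties in |d|, so use the tie-corrected normal approximation.
        E[W] = n(n+1)/4 = 9*10/4 = 22.5.
        Tie groups: |d|=1 (t=2), |d|=6 (t=2), |d|=7 (t=2), |d|=8 (t=2); sum(t^3 - t) = 24.
        Var[W] = n(n+1)(2n+1)/24 - sum(t^3-t)/48 = 1710/24 - 24/48 = 70.75.
        z = (W - E[W]) / sqrt(Var[W]) = (8 - 22.5) / 8.4113 = -1.7239.
        Two-sided p = 2*Phi(z) = 0.084731.
Step 6: alpha = 0.1. reject H0.

W+ = 37, W- = 8, W = min = 8, p = 0.084731, reject H0.


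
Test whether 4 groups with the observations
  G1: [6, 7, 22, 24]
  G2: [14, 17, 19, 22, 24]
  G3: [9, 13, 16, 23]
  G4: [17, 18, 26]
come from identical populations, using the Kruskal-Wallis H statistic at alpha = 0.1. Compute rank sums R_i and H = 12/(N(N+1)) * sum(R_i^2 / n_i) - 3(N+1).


Step 1: Combine all N = 16 observations and assign midranks.
sorted (value, group, rank): (6,G1,1), (7,G1,2), (9,G3,3), (13,G3,4), (14,G2,5), (16,G3,6), (17,G2,7.5), (17,G4,7.5), (18,G4,9), (19,G2,10), (22,G1,11.5), (22,G2,11.5), (23,G3,13), (24,G1,14.5), (24,G2,14.5), (26,G4,16)
Step 2: Sum ranks within each group.
R_1 = 29 (n_1 = 4)
R_2 = 48.5 (n_2 = 5)
R_3 = 26 (n_3 = 4)
R_4 = 32.5 (n_4 = 3)
Step 3: H = 12/(N(N+1)) * sum(R_i^2/n_i) - 3(N+1)
     = 12/(16*17) * (29^2/4 + 48.5^2/5 + 26^2/4 + 32.5^2/3) - 3*17
     = 0.044118 * 1201.78 - 51
     = 2.019853.
Step 4: Ties present; correction factor C = 1 - 18/(16^3 - 16) = 0.995588. Corrected H = 2.019853 / 0.995588 = 2.028804.
Step 5: Under H0, H ~ chi^2(3); p-value = 0.566450.
Step 6: alpha = 0.1. fail to reject H0.

H = 2.0288, df = 3, p = 0.566450, fail to reject H0.


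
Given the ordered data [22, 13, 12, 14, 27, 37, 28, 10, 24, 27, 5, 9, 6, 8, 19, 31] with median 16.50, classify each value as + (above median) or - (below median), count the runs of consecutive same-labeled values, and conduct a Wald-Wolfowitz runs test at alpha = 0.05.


Step 1: Compute median = 16.50; label A = above, B = below.
Labels in order: ABBBAAABAABBBBAA  (n_A = 8, n_B = 8)
Step 2: Count runs R = 7.
Step 3: Under H0 (random ordering), E[R] = 2*n_A*n_B/(n_A+n_B) + 1 = 2*8*8/16 + 1 = 9.0000.
        Var[R] = 2*n_A*n_B*(2*n_A*n_B - n_A - n_B) / ((n_A+n_B)^2 * (n_A+n_B-1)) = 14336/3840 = 3.7333.
        SD[R] = 1.9322.
Step 4: Continuity-corrected z = (R + 0.5 - E[R]) / SD[R] = (7 + 0.5 - 9.0000) / 1.9322 = -0.7763.
Step 5: Two-sided p-value via normal approximation = 2*(1 - Phi(|z|)) = 0.437558.
Step 6: alpha = 0.05. fail to reject H0.

R = 7, z = -0.7763, p = 0.437558, fail to reject H0.


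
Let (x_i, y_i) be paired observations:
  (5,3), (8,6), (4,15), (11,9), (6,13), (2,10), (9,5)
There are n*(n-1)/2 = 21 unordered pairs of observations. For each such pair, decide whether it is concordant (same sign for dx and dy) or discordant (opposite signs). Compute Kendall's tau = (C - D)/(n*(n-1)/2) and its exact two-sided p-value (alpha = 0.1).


Step 1: Enumerate the 21 unordered pairs (i,j) with i<j and classify each by sign(x_j-x_i) * sign(y_j-y_i).
  (1,2):dx=+3,dy=+3->C; (1,3):dx=-1,dy=+12->D; (1,4):dx=+6,dy=+6->C; (1,5):dx=+1,dy=+10->C
  (1,6):dx=-3,dy=+7->D; (1,7):dx=+4,dy=+2->C; (2,3):dx=-4,dy=+9->D; (2,4):dx=+3,dy=+3->C
  (2,5):dx=-2,dy=+7->D; (2,6):dx=-6,dy=+4->D; (2,7):dx=+1,dy=-1->D; (3,4):dx=+7,dy=-6->D
  (3,5):dx=+2,dy=-2->D; (3,6):dx=-2,dy=-5->C; (3,7):dx=+5,dy=-10->D; (4,5):dx=-5,dy=+4->D
  (4,6):dx=-9,dy=+1->D; (4,7):dx=-2,dy=-4->C; (5,6):dx=-4,dy=-3->C; (5,7):dx=+3,dy=-8->D
  (6,7):dx=+7,dy=-5->D
Step 2: C = 8, D = 13, total pairs = 21.
Step 3: tau = (C - D)/(n(n-1)/2) = (8 - 13)/21 = -0.238095.
Step 4: Exact two-sided p-value (enumerate n! = 5040 permutations of y under H0): p = 0.561905.
Step 5: alpha = 0.1. fail to reject H0.

tau_b = -0.2381 (C=8, D=13), p = 0.561905, fail to reject H0.
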